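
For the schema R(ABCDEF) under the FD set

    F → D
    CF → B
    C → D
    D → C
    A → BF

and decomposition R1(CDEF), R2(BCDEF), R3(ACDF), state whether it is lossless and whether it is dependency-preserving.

Lossless test (chase): Rows 1 and 2 agree on CF; apply CF→B and equate their B entries. Rows 1 and 3 agree on CF; apply CF→B and equate their B entries. No row becomes fully distinguished — the join is lossy.
Dependency preservation: A → BF is not contained in any single fragment, but the restricted closure of its left-hand side across the fragments still reaches the right-hand side; the remaining FDs each lie inside some fragment. All dependencies are preserved.

lossy but dependency-preserving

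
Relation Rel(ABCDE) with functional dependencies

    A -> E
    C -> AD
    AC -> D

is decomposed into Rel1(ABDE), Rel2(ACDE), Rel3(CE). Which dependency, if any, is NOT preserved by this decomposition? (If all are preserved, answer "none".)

none

A → E lies within Rel1.
C → AD lies within Rel2.
AC → D lies within Rel2.
Every dependency is enforceable on the fragments, so the decomposition is dependency-preserving.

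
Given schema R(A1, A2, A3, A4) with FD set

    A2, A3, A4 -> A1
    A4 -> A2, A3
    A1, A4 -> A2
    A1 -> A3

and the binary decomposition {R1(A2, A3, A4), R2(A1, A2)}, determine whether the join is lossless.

Common attributes: R1 ∩ R2 = {A2}.
No dependency enlarges {A2}, so (A2)⁺ = {A2}.
The closure contains neither all of R1 = {A2, A3, A4} nor all of R2 = {A1, A2}, so the common attributes are not a superkey of either fragment. The join is lossy.

No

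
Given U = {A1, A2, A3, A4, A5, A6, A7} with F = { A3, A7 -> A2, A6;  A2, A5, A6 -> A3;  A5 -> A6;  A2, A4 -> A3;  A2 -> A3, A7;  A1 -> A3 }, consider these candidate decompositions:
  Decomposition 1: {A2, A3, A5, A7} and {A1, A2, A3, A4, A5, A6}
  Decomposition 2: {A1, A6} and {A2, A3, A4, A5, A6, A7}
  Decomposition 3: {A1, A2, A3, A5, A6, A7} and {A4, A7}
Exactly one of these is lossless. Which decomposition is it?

Decomposition 1: common = {A2, A3, A5}, closure = {A2, A3, A5, A6, A7} → lossless.
Decomposition 2: common = {A6}, closure = {A6} → lossy.
Decomposition 3: common = {A7}, closure = {A7} → lossy.

Decomposition 1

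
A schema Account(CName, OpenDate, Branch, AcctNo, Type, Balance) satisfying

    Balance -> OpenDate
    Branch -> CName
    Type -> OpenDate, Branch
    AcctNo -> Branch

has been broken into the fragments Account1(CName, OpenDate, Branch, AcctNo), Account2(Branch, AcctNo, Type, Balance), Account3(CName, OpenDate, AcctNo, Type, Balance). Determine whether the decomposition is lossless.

Chase test. Columns are CName, OpenDate, Branch, AcctNo, Type, Balance; row i has aⱼ where attribute j ∈ Accounti, else bᵢⱼ.
Initial tableau (one row per fragment):
  row 1: a1 a2 a3 a4 b15 b16
  row 2: b21 b22 a3 a4 a5 a6
  row 3: a1 a2 b33 a4 a5 a6
Rows 2 and 3 agree on Balance; apply Balance→OpenDate and equate their OpenDate entries.
Rows 1 and 2 agree on Branch; apply Branch→CName and equate their CName entries.
Rows 2 and 3 agree on Type; apply Type→OpenDate, Branch and equate their OpenDate, Branch entries.
Row 2 is now all distinguished symbols — the join is lossless.

Yes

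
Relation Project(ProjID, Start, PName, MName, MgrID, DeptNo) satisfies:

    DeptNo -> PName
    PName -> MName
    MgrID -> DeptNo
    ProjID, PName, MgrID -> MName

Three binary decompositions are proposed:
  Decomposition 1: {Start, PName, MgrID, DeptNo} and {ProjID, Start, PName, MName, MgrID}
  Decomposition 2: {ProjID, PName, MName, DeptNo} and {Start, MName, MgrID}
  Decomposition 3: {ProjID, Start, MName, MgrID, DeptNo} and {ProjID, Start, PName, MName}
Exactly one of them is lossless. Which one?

Decomposition 1

Decomposition 1: common = {Start, PName, MgrID}, closure = {Start, PName, MName, MgrID, DeptNo} → lossless.
Decomposition 2: common = {MName}, closure = {MName} → lossy.
Decomposition 3: common = {ProjID, Start, MName}, closure = {ProjID, Start, MName} → lossy.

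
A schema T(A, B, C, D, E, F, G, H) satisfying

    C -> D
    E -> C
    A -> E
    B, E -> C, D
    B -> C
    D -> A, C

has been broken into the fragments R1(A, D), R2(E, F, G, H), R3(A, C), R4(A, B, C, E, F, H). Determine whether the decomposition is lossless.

No

Chase test. Columns are A, B, C, D, E, F, G, H; row i has aⱼ where attribute j ∈ Ri, else bᵢⱼ.
Initial tableau (one row per fragment):
  row 1: a1 b12 b13 a4 b15 b16 b17 b18
  row 2: b21 b22 b23 b24 a5 a6 a7 a8
  row 3: a1 b32 a3 b34 b35 b36 b37 b38
  row 4: a1 a2 a3 b44 a5 a6 b47 a8
Rows 3 and 4 agree on C; apply C→D and equate their D entries.
Rows 2 and 4 agree on E; apply E→C and equate their C entries.
Rows 1 and 3 agree on A; apply A→E and equate their E entries.
Rows 1 and 4 agree on A; apply A→E and equate their E entries.
Rows 2 and 3 agree on C; apply C→D and equate their D entries.
Rows 1 and 2 agree on E; apply E→C and equate their C entries.
Rows 2 and 3 agree on D; apply D→A, C and equate their A, C entries.
Rows 1 and 2 agree on C; apply C→D and equate their D entries.
No row becomes fully distinguished — the join is lossy.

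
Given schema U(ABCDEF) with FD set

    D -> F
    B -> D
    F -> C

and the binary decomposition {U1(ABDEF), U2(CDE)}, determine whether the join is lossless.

Yes

Common attributes: U1 ∩ U2 = {DE}.
Closure of {DE}: D → F applies, adding F; F → C applies, adding C. So (DE)⁺ = {CDEF}.
This closure contains every attribute of U2, so U1 ∩ U2 → U2. The join is lossless.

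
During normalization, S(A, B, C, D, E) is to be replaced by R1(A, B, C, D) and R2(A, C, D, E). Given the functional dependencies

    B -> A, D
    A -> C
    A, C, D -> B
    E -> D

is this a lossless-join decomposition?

Common attributes: R1 ∩ R2 = {A, C, D}.
Closure of {A, C, D}: A, C, D → B applies, adding B. So (A, C, D)⁺ = {A, B, C, D}.
This closure contains every attribute of R1, so R1 ∩ R2 → R1. The join is lossless.

Yes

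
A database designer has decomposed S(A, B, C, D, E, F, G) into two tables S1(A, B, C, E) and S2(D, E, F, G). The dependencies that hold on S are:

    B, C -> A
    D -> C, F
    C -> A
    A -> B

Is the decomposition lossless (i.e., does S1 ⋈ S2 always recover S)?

Common attributes: S1 ∩ S2 = {E}.
No dependency enlarges {E}, so (E)⁺ = {E}.
The closure contains neither all of S1 = {A, B, C, E} nor all of S2 = {D, E, F, G}, so the common attributes are not a superkey of either fragment. The join is lossy.

No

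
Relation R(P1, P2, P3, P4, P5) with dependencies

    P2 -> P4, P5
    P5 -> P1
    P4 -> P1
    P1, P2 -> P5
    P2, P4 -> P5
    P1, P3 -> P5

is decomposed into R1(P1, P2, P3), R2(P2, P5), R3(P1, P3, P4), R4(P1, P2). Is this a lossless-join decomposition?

No

Chase test. Columns are P1, P2, P3, P4, P5; row i has aⱼ where attribute j ∈ Ri, else bᵢⱼ.
Initial tableau (one row per fragment):
  row 1: a1 a2 a3 b14 b15
  row 2: b21 a2 b23 b24 a5
  row 3: a1 b32 a3 a4 b35
  row 4: a1 a2 b43 b44 b45
Rows 1 and 2 agree on P2; apply P2→P4, P5 and equate their P4, P5 entries.
Rows 1 and 4 agree on P2; apply P2→P4, P5 and equate their P4, P5 entries.
Rows 1 and 2 agree on P5; apply P5→P1 and equate their P1 entries.
Rows 1 and 3 agree on P1, P3; apply P1, P3→P5 and equate their P5 entries.
No row becomes fully distinguished — the join is lossy.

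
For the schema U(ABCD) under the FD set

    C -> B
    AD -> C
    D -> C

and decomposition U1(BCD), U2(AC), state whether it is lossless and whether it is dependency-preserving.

lossy but dependency-preserving

Lossless test: (C)⁺ = {BC}, which is a superkey of neither fragment — lossy.
Dependency preservation: AD → C is not contained in any single fragment, but the restricted closure of its left-hand side across the fragments still reaches the right-hand side; the remaining FDs each lie inside some fragment. All dependencies are preserved.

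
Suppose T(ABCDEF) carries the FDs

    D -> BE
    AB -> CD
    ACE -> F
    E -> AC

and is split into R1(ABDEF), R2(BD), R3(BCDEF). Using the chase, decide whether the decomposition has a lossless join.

Chase test. Columns are ABCDEF; row i has aⱼ where attribute j ∈ Ri, else bᵢⱼ.
Initial tableau (one row per fragment):
  row 1: a1 a2 b13 a4 a5 a6
  row 2: b21 a2 b23 a4 b25 b26
  row 3: b31 a2 a3 a4 a5 a6
Rows 1 and 2 agree on D; apply D→BE and equate their BE entries.
Rows 1 and 2 agree on E; apply E→AC and equate their AC entries.
Rows 1 and 3 agree on E; apply E→AC and equate their AC entries.
Rows 1 and 2 agree on ACE; apply ACE→F and equate their F entries.
Row 1 is now all distinguished symbols — the join is lossless.

Yes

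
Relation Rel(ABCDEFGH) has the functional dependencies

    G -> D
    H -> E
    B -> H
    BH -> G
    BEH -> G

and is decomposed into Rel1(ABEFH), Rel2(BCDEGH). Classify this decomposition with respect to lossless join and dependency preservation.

lossy but dependency-preserving

Lossless test: (BEH)⁺ = {BDEGH}, which is a superkey of neither fragment — lossy.
Dependency preservation: every FD's attributes lie within a single fragment, so each can be enforced locally — preserved.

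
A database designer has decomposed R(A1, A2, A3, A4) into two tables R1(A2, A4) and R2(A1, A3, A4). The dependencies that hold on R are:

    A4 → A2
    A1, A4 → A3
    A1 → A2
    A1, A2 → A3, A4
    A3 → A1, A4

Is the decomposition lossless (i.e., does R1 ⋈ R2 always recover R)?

Common attributes: R1 ∩ R2 = {A4}.
Closure of {A4}: A4 → A2 applies, adding A2. So (A4)⁺ = {A2, A4}.
This closure contains every attribute of R1, so R1 ∩ R2 → R1. The join is lossless.

Yes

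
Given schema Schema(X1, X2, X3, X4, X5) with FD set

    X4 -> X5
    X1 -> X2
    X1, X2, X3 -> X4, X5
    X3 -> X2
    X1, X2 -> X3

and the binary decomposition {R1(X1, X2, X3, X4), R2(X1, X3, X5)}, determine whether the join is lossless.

Common attributes: R1 ∩ R2 = {X1, X3}.
Closure of {X1, X3}: X1 → X2 applies, adding X2; X1, X2, X3 → X4, X5 applies, adding X4, X5. So (X1, X3)⁺ = {X1, X2, X3, X4, X5}.
This closure contains every attribute of R1, so R1 ∩ R2 → R1. The join is lossless.

Yes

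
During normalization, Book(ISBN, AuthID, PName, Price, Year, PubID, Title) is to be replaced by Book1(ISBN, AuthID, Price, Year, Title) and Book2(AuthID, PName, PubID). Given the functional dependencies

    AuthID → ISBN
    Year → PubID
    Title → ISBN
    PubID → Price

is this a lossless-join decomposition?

No

Common attributes: Book1 ∩ Book2 = {AuthID}.
Closure of {AuthID}: AuthID → ISBN applies, adding ISBN. So (AuthID)⁺ = {ISBN, AuthID}.
The closure contains neither all of Book1 = {ISBN, AuthID, Price, Year, Title} nor all of Book2 = {AuthID, PName, PubID}, so the common attributes are not a superkey of either fragment. The join is lossy.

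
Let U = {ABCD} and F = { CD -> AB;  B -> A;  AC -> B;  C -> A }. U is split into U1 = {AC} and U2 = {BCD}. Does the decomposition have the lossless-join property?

Yes

Common attributes: U1 ∩ U2 = {C}.
Closure of {C}: C → A applies, adding A; AC → B applies, adding B. So (C)⁺ = {ABC}.
This closure contains every attribute of U1, so U1 ∩ U2 → U1. The join is lossless.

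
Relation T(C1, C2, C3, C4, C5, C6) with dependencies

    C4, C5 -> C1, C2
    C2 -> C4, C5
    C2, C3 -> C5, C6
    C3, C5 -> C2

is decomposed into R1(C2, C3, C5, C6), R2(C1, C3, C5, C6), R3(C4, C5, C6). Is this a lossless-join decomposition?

Chase test. Columns are C1, C2, C3, C4, C5, C6; row i has aⱼ where attribute j ∈ Ri, else bᵢⱼ.
Initial tableau (one row per fragment):
  row 1: b11 a2 a3 b14 a5 a6
  row 2: a1 b22 a3 b24 a5 a6
  row 3: b31 b32 b33 a4 a5 a6
Rows 1 and 2 agree on C3, C5; apply C3, C5→C2 and equate their C2 entries.
Rows 1 and 2 agree on C2; apply C2→C4, C5 and equate their C4, C5 entries.
Rows 1 and 2 agree on C4, C5; apply C4, C5→C1, C2 and equate their C1, C2 entries.
No row becomes fully distinguished — the join is lossy.

No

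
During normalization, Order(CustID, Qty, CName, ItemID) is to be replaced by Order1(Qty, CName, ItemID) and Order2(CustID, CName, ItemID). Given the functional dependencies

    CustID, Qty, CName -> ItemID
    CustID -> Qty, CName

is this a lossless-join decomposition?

Common attributes: Order1 ∩ Order2 = {CName, ItemID}.
No dependency enlarges {CName, ItemID}, so (CName, ItemID)⁺ = {CName, ItemID}.
The closure contains neither all of Order1 = {Qty, CName, ItemID} nor all of Order2 = {CustID, CName, ItemID}, so the common attributes are not a superkey of either fragment. The join is lossy.

No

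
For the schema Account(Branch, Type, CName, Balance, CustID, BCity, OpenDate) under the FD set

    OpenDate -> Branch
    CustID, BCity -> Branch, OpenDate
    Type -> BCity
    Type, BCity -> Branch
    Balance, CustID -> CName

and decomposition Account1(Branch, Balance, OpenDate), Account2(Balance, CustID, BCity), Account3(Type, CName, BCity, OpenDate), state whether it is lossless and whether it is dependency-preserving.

lossy and not dependency-preserving

Lossless test (chase): Rows 1 and 3 agree on OpenDate; apply OpenDate→Branch and equate their Branch entries. No row becomes fully distinguished — the join is lossy.
Dependency preservation: the restricted closure of {CustID, BCity} across the fragments never reaches {Branch, OpenDate}, so CustID, BCity → Branch, OpenDate cannot be enforced without a join — not preserved.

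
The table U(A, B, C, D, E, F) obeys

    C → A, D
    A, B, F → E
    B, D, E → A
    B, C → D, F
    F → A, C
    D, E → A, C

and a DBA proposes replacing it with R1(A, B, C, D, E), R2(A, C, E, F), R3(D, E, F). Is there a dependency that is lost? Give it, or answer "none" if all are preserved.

Check B, C → D, F: no single fragment contains all of {B, C, D, F}, and the restricted closure of {B, C} across the fragments never reaches {D, F}.
C → A, D is preserved.
A, B, F → E is preserved.
B, D, E → A is preserved.
F → A, C is preserved.
D, E → A, C is preserved.

B, C → D, F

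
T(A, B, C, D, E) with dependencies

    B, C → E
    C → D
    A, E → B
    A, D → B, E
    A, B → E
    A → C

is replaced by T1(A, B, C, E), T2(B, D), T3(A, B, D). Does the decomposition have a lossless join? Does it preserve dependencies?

lossless but not dependency-preserving

Lossless test (chase): Rows 1 and 3 agree on A, B; apply A, B→E and equate their E entries. Rows 1 and 3 agree on A; apply A→C and equate their C entries. Rows 1 and 3 agree on C; apply C→D and equate their D entries. Row 1 is now all distinguished symbols — the join is lossless.
Dependency preservation: the restricted closure of {C} across the fragments never reaches {D}, so C → D cannot be enforced without a join — not preserved.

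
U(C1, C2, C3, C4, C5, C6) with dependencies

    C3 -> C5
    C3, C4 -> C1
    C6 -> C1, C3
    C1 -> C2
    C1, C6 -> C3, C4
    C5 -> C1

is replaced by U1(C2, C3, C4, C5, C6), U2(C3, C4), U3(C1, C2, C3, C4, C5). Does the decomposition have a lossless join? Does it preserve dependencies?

Lossless test (chase): Rows 1 and 2 agree on C3; apply C3→C5 and equate their C5 entries. Rows 1 and 2 agree on C3, C4; apply C3, C4→C1 and equate their C1 entries. Rows 1 and 3 agree on C3, C4; apply C3, C4→C1 and equate their C1 entries. Rows 1 and 2 agree on C1; apply C1→C2 and equate their C2 entries. Row 1 is now all distinguished symbols — the join is lossless.
Dependency preservation: C6 → C1, C3; C1, C6 → C3, C4 are not contained in any single fragment, but the restricted closure of each left-hand side across the fragments still reaches the right-hand side; the remaining FDs each lie inside some fragment. All dependencies are preserved.

lossless and dependency-preserving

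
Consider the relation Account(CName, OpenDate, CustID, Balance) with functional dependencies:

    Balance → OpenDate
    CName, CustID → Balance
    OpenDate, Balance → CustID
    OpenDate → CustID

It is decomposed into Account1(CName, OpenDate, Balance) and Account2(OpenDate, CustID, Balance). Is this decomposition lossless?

Common attributes: Account1 ∩ Account2 = {OpenDate, Balance}.
Closure of {OpenDate, Balance}: OpenDate, Balance → CustID applies, adding CustID. So (OpenDate, Balance)⁺ = {OpenDate, CustID, Balance}.
This closure contains every attribute of Account2, so Account1 ∩ Account2 → Account2. The join is lossless.

Yes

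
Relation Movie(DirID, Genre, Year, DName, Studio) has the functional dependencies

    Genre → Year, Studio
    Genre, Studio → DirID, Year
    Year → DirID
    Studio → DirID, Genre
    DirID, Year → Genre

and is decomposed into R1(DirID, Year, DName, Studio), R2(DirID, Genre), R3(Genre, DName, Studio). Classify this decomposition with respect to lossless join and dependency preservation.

Lossless test (chase): Rows 2 and 3 agree on Genre; apply Genre→Year, Studio and equate their Year, Studio entries. Rows 2 and 3 agree on Genre, Studio; apply Genre, Studio→DirID, Year and equate their DirID, Year entries. Rows 1 and 2 agree on Studio; apply Studio→DirID, Genre and equate their DirID, Genre entries. Rows 1 and 2 agree on Genre; apply Genre→Year, Studio and equate their Year, Studio entries. Row 1 is now all distinguished symbols — the join is lossless.
Dependency preservation: Genre → Year, Studio; Genre, Studio → DirID, Year; Studio → DirID, Genre; DirID, Year → Genre are not contained in any single fragment, but the restricted closure of each left-hand side across the fragments still reaches the right-hand side; the remaining FDs each lie inside some fragment. All dependencies are preserved.

lossless and dependency-preserving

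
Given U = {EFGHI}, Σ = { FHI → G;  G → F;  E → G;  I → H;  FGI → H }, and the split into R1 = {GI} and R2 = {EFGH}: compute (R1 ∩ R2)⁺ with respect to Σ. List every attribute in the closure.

FG

R1 ∩ R2 = {G}.
G → F applies, adding F
Closure: {FG}.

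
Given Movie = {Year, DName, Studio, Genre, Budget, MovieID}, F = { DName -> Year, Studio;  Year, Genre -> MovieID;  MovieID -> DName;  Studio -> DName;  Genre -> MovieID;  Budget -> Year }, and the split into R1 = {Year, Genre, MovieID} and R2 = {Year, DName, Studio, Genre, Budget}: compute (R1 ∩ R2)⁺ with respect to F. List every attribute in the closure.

Year, DName, Studio, Genre, MovieID

R1 ∩ R2 = {Year, Genre}.
Year, Genre → MovieID applies, adding MovieID
MovieID → DName applies, adding DName
DName → Year, Studio applies, adding Studio
Closure: {Year, DName, Studio, Genre, MovieID}.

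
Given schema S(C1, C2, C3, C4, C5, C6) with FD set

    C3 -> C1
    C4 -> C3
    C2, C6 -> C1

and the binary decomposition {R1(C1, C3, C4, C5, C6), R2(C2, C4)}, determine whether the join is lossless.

No

Common attributes: R1 ∩ R2 = {C4}.
Closure of {C4}: C4 → C3 applies, adding C3; C3 → C1 applies, adding C1. So (C4)⁺ = {C1, C3, C4}.
The closure contains neither all of R1 = {C1, C3, C4, C5, C6} nor all of R2 = {C2, C4}, so the common attributes are not a superkey of either fragment. The join is lossy.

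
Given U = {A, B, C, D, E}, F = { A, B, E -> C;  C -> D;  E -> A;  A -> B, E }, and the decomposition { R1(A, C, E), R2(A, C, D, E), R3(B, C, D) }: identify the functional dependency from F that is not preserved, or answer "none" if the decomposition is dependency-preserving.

A -> B, E

Check A → B, E: no single fragment contains all of {A, B, E}, and the restricted closure of {A} across the fragments never reaches {B, E}.
A, B, E → C is preserved.
C → D is preserved.
E → A is preserved.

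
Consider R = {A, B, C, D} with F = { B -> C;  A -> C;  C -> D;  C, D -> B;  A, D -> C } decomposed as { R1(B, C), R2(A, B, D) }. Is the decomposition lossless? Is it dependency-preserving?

lossless and dependency-preserving

Lossless test: (B)⁺ = {B, C, D}, which contains all of one fragment — lossless.
Dependency preservation: A → C; C → D; C, D → B; A, D → C are not contained in any single fragment, but the restricted closure of each left-hand side across the fragments still reaches the right-hand side; the remaining FDs each lie inside some fragment. All dependencies are preserved.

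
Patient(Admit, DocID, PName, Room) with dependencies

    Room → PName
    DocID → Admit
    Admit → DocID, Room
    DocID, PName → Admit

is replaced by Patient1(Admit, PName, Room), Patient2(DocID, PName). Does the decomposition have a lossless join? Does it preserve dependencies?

Lossless test: (PName)⁺ = {PName}, which is a superkey of neither fragment — lossy.
Dependency preservation: the restricted closure of {DocID} across the fragments never reaches {Admit}, so DocID → Admit cannot be enforced without a join — not preserved.

lossy and not dependency-preserving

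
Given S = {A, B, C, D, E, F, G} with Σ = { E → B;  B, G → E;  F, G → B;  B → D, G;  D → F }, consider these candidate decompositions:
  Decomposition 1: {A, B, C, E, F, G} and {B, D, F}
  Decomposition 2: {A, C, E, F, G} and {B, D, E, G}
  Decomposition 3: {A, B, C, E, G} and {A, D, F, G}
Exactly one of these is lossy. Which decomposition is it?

Decomposition 1: common = {B, F}, closure = {B, D, E, F, G} → lossless.
Decomposition 2: common = {E, G}, closure = {B, D, E, F, G} → lossless.
Decomposition 3: common = {A, G}, closure = {A, G} → lossy.

Decomposition 3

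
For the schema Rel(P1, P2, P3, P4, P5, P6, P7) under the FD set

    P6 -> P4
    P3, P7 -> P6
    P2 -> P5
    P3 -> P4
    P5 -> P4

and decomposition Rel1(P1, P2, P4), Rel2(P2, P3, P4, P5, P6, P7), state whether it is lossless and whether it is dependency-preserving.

lossy but dependency-preserving

Lossless test: (P2, P4)⁺ = {P2, P4, P5}, which is a superkey of neither fragment — lossy.
Dependency preservation: every FD's attributes lie within a single fragment, so each can be enforced locally — preserved.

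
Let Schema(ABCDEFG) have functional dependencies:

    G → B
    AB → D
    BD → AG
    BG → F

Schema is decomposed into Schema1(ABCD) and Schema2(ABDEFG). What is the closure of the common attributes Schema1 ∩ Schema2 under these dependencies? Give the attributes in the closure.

ABDFG

Schema1 ∩ Schema2 = {ABD}.
BD → AG applies, adding G
BG → F applies, adding F
Closure: {ABDFG}.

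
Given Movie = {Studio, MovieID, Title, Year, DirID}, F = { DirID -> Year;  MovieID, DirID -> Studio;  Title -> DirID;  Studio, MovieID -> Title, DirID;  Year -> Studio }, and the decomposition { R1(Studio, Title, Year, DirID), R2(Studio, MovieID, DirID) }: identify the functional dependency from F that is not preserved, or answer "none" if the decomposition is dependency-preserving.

Check Studio, MovieID → Title, DirID: no single fragment contains all of {Studio, MovieID, Title, DirID}, and the restricted closure of {Studio, MovieID} across the fragments never reaches {Title, DirID}.
DirID → Year is preserved.
MovieID, DirID → Studio is preserved.
Title → DirID is preserved.
Year → Studio is preserved.

Studio, MovieID -> Title, DirID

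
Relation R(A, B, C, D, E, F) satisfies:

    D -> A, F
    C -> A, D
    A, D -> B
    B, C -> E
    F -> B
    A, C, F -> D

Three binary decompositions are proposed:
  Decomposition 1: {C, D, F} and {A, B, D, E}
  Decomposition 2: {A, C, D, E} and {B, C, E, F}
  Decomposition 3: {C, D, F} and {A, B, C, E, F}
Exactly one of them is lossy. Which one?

Decomposition 1: common = {D}, closure = {A, B, D, F} → lossy.
Decomposition 2: common = {C, E}, closure = {A, B, C, D, E, F} → lossless.
Decomposition 3: common = {C, F}, closure = {A, B, C, D, E, F} → lossless.

Decomposition 1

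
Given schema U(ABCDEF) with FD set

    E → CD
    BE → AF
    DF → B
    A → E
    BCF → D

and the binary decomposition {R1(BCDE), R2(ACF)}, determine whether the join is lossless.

Common attributes: R1 ∩ R2 = {C}.
No dependency enlarges {C}, so (C)⁺ = {C}.
The closure contains neither all of R1 = {BCDE} nor all of R2 = {ACF}, so the common attributes are not a superkey of either fragment. The join is lossy.

No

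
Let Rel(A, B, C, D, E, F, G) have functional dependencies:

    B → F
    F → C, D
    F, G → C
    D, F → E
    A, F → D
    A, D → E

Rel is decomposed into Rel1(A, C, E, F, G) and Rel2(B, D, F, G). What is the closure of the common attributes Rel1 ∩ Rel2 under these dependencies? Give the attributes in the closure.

Rel1 ∩ Rel2 = {F, G}.
F → C, D applies, adding C, D
D, F → E applies, adding E
Closure: {C, D, E, F, G}.

C, D, E, F, G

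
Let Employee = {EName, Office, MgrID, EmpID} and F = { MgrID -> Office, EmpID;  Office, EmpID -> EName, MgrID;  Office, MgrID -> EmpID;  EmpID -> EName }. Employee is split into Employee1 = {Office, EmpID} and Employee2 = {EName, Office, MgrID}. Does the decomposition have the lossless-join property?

No

Common attributes: Employee1 ∩ Employee2 = {Office}.
No dependency enlarges {Office}, so (Office)⁺ = {Office}.
The closure contains neither all of Employee1 = {Office, EmpID} nor all of Employee2 = {EName, Office, MgrID}, so the common attributes are not a superkey of either fragment. The join is lossy.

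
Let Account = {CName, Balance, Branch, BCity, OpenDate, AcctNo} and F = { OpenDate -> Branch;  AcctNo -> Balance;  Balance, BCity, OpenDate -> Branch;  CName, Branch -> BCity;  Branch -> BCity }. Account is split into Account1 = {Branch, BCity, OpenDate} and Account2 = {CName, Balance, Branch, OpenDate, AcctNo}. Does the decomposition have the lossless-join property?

Yes

Common attributes: Account1 ∩ Account2 = {Branch, OpenDate}.
Closure of {Branch, OpenDate}: Branch → BCity applies, adding BCity. So (Branch, OpenDate)⁺ = {Branch, BCity, OpenDate}.
This closure contains every attribute of Account1, so Account1 ∩ Account2 → Account1. The join is lossless.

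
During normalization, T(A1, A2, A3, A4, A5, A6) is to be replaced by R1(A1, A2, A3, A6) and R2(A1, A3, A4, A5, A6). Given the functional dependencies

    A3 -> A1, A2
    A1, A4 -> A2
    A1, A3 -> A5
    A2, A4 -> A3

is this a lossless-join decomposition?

Yes

Common attributes: R1 ∩ R2 = {A1, A3, A6}.
Closure of {A1, A3, A6}: A3 → A1, A2 applies, adding A2; A1, A3 → A5 applies, adding A5. So (A1, A3, A6)⁺ = {A1, A2, A3, A5, A6}.
This closure contains every attribute of R1, so R1 ∩ R2 → R1. The join is lossless.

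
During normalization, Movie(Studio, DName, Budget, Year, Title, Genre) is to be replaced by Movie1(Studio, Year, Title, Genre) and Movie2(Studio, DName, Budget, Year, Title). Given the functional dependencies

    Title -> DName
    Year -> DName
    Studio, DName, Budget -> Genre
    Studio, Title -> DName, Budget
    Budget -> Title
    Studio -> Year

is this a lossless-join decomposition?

Common attributes: Movie1 ∩ Movie2 = {Studio, Year, Title}.
Closure of {Studio, Year, Title}: Title → DName applies, adding DName; Studio, Title → DName, Budget applies, adding Budget; Studio, DName, Budget → Genre applies, adding Genre. So (Studio, Year, Title)⁺ = {Studio, DName, Budget, Year, Title, Genre}.
This closure contains every attribute of Movie1, so Movie1 ∩ Movie2 → Movie1. The join is lossless.

Yes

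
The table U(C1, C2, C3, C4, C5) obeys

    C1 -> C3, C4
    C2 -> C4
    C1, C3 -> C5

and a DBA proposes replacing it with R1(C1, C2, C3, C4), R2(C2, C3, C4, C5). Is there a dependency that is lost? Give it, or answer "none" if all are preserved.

C1, C3 -> C5

Check C1, C3 → C5: no single fragment contains all of {C1, C3, C5}, and the restricted closure of {C1, C3} across the fragments never reaches {C5}.
C1 → C3, C4 is preserved.
C2 → C4 is preserved.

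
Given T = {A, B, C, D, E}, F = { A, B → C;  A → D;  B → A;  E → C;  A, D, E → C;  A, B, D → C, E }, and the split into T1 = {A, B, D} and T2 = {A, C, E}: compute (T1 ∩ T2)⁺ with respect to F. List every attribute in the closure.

T1 ∩ T2 = {A}.
A → D applies, adding D
Closure: {A, D}.

A, D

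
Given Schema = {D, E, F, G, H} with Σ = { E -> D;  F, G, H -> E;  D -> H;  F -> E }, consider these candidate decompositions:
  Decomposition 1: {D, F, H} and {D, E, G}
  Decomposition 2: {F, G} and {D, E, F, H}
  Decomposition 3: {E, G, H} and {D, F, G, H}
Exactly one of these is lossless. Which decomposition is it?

Decomposition 1: common = {D}, closure = {D, H} → lossy.
Decomposition 2: common = {F}, closure = {D, E, F, H} → lossless.
Decomposition 3: common = {G, H}, closure = {G, H} → lossy.

Decomposition 2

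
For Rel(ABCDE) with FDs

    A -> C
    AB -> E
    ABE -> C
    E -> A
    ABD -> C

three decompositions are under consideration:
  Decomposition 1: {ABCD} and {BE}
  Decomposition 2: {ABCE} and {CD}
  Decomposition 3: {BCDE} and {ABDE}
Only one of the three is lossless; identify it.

Decomposition 1: common = {B}, closure = {B} → lossy.
Decomposition 2: common = {C}, closure = {C} → lossy.
Decomposition 3: common = {BDE}, closure = {ABCDE} → lossless.

Decomposition 3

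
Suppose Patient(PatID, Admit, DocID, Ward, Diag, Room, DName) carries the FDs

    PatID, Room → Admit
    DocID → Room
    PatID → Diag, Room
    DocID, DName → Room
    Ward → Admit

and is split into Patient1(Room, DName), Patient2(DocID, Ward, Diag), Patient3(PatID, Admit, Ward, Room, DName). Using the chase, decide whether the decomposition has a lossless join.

Chase test. Columns are PatID, Admit, DocID, Ward, Diag, Room, DName; row i has aⱼ where attribute j ∈ Patienti, else bᵢⱼ.
Initial tableau (one row per fragment):
  row 1: b11 b12 b13 b14 b15 a6 a7
  row 2: b21 b22 a3 a4 a5 b26 b27
  row 3: a1 a2 b33 a4 b35 a6 a7
Rows 2 and 3 agree on Ward; apply Ward→Admit and equate their Admit entries.
No row becomes fully distinguished — the join is lossy.

No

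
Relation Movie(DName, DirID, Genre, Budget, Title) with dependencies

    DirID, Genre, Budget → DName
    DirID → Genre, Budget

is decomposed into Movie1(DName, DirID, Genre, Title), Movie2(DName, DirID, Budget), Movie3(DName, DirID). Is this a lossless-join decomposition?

Chase test. Columns are DName, DirID, Genre, Budget, Title; row i has aⱼ where attribute j ∈ Moviei, else bᵢⱼ.
Initial tableau (one row per fragment):
  row 1: a1 a2 a3 b14 a5
  row 2: a1 a2 b23 a4 b25
  row 3: a1 a2 b33 b34 b35
Rows 1 and 2 agree on DirID; apply DirID→Genre, Budget and equate their Genre, Budget entries.
Rows 1 and 3 agree on DirID; apply DirID→Genre, Budget and equate their Genre, Budget entries.
Row 1 is now all distinguished symbols — the join is lossless.

Yes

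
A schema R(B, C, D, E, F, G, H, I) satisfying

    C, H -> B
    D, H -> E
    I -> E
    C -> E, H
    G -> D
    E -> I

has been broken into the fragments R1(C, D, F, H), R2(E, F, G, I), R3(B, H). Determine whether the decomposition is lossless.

No

Chase test. Columns are B, C, D, E, F, G, H, I; row i has aⱼ where attribute j ∈ Ri, else bᵢⱼ.
Initial tableau (one row per fragment):
  row 1: b11 a2 a3 b14 a5 b16 a7 b18
  row 2: b21 b22 b23 a4 a5 a6 b27 a8
  row 3: a1 b32 b33 b34 b35 b36 a7 b38
No row becomes fully distinguished — the join is lossy.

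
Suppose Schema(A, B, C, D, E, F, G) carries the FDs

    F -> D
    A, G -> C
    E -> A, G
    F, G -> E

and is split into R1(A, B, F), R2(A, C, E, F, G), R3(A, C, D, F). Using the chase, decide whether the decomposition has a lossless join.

Chase test. Columns are A, B, C, D, E, F, G; row i has aⱼ where attribute j ∈ Ri, else bᵢⱼ.
Initial tableau (one row per fragment):
  row 1: a1 a2 b13 b14 b15 a6 b17
  row 2: a1 b22 a3 b24 a5 a6 a7
  row 3: a1 b32 a3 a4 b35 a6 b37
Rows 1 and 2 agree on F; apply F→D and equate their D entries.
Rows 1 and 3 agree on F; apply F→D and equate their D entries.
No row becomes fully distinguished — the join is lossy.

No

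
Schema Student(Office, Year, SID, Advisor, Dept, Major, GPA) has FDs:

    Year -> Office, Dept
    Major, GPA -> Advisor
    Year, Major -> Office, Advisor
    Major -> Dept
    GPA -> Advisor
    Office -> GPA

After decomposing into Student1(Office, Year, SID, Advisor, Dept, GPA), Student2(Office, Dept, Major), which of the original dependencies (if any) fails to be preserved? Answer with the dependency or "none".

none

Year → Office, Dept lies within Student1.
Major, GPA → Advisor: restricted closure across fragments reaches Advisor.
Year, Major → Office, Advisor: restricted closure across fragments reaches Office, Advisor.
Major → Dept lies within Student2.
GPA → Advisor lies within Student1.
Office → GPA lies within Student1.
Every dependency is enforceable on the fragments, so the decomposition is dependency-preserving.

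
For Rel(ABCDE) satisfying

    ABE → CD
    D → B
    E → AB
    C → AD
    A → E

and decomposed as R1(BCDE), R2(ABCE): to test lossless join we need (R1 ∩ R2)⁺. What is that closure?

R1 ∩ R2 = {BCE}.
E → AB applies, adding A
C → AD applies, adding D
Closure: {ABCDE}.

ABCDE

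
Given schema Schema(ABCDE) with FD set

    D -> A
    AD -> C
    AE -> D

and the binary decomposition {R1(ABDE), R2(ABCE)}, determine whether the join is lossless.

Yes

Common attributes: R1 ∩ R2 = {ABE}.
Closure of {ABE}: AE → D applies, adding D; AD → C applies, adding C. So (ABE)⁺ = {ABCDE}.
This closure contains every attribute of R1, so R1 ∩ R2 → R1. The join is lossless.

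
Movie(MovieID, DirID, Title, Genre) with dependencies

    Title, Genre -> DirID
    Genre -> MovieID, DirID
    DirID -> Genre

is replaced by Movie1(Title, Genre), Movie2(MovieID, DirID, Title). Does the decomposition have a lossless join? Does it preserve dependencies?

lossy and not dependency-preserving

Lossless test: (Title)⁺ = {Title}, which is a superkey of neither fragment — lossy.
Dependency preservation: the restricted closure of {Title, Genre} across the fragments never reaches {DirID}, so Title, Genre → DirID cannot be enforced without a join — not preserved.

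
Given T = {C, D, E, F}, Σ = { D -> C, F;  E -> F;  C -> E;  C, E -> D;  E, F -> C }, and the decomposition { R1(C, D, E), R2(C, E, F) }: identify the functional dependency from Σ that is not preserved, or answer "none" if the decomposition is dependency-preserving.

none

D → C, F: restricted closure across fragments reaches C, F.
E → F lies within R2.
C → E lies within R1.
C, E → D lies within R1.
E, F → C lies within R2.
Every dependency is enforceable on the fragments, so the decomposition is dependency-preserving.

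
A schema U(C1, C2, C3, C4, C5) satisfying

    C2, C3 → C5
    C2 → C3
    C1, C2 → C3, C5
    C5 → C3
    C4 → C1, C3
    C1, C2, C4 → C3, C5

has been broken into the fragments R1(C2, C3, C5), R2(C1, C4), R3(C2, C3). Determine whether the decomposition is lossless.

Chase test. Columns are C1, C2, C3, C4, C5; row i has aⱼ where attribute j ∈ Ri, else bᵢⱼ.
Initial tableau (one row per fragment):
  row 1: b11 a2 a3 b14 a5
  row 2: a1 b22 b23 a4 b25
  row 3: b31 a2 a3 b34 b35
Rows 1 and 3 agree on C2, C3; apply C2, C3→C5 and equate their C5 entries.
No row becomes fully distinguished — the join is lossy.

No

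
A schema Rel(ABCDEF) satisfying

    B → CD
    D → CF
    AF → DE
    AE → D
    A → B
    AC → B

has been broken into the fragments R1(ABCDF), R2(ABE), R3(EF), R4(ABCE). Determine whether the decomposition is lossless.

Yes

Chase test. Columns are ABCDEF; row i has aⱼ where attribute j ∈ Ri, else bᵢⱼ.
Initial tableau (one row per fragment):
  row 1: a1 a2 a3 a4 b15 a6
  row 2: a1 a2 b23 b24 a5 b26
  row 3: b31 b32 b33 b34 a5 a6
  row 4: a1 a2 a3 b44 a5 b46
Rows 1 and 2 agree on B; apply B→CD and equate their CD entries.
Rows 1 and 4 agree on B; apply B→CD and equate their CD entries.
Rows 1 and 2 agree on D; apply D→CF and equate their CF entries.
Rows 1 and 4 agree on D; apply D→CF and equate their CF entries.
Rows 1 and 2 agree on AF; apply AF→DE and equate their DE entries.
Row 1 is now all distinguished symbols — the join is lossless.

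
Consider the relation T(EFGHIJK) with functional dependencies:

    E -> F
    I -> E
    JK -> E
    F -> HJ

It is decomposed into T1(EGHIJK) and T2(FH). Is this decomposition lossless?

No

Common attributes: T1 ∩ T2 = {H}.
No dependency enlarges {H}, so (H)⁺ = {H}.
The closure contains neither all of T1 = {EGHIJK} nor all of T2 = {FH}, so the common attributes are not a superkey of either fragment. The join is lossy.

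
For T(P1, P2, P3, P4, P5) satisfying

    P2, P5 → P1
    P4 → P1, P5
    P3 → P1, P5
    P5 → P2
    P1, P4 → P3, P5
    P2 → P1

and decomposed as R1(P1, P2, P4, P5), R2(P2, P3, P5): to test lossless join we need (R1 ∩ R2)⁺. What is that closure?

P1, P2, P5

R1 ∩ R2 = {P2, P5}.
P2, P5 → P1 applies, adding P1
Closure: {P1, P2, P5}.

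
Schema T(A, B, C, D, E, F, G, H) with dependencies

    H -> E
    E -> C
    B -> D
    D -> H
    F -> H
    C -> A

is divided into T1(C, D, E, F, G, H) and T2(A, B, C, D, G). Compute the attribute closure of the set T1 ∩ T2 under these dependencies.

A, C, D, E, G, H

T1 ∩ T2 = {C, D, G}.
D → H applies, adding H
C → A applies, adding A
H → E applies, adding E
Closure: {A, C, D, E, G, H}.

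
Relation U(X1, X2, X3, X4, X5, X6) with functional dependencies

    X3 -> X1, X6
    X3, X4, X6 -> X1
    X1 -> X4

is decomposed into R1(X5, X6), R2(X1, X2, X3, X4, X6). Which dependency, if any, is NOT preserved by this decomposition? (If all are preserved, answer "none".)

X3 → X1, X6 lies within R2.
X3, X4, X6 → X1 lies within R2.
X1 → X4 lies within R2.
Every dependency is enforceable on the fragments, so the decomposition is dependency-preserving.

none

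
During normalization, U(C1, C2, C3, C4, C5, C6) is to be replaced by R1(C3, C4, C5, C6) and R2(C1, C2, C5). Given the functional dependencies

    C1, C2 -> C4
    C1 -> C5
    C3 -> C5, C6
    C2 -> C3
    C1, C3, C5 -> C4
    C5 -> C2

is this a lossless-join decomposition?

No

Common attributes: R1 ∩ R2 = {C5}.
Closure of {C5}: C5 → C2 applies, adding C2; C2 → C3 applies, adding C3; C3 → C5, C6 applies, adding C6. So (C5)⁺ = {C2, C3, C5, C6}.
The closure contains neither all of R1 = {C3, C4, C5, C6} nor all of R2 = {C1, C2, C5}, so the common attributes are not a superkey of either fragment. The join is lossy.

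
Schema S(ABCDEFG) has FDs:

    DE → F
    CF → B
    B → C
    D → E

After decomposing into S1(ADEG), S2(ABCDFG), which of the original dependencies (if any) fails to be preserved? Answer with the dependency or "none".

DE → F: restricted closure across fragments reaches F.
CF → B lies within S2.
B → C lies within S2.
D → E lies within S1.
Every dependency is enforceable on the fragments, so the decomposition is dependency-preserving.

none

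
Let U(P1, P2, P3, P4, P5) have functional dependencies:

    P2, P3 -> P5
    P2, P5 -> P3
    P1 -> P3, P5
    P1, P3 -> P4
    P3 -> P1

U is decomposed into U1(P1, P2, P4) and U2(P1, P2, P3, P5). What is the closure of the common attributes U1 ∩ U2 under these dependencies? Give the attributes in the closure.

U1 ∩ U2 = {P1, P2}.
P1 → P3, P5 applies, adding P3, P5
P1, P3 → P4 applies, adding P4
Closure: {P1, P2, P3, P4, P5}.

P1, P2, P3, P4, P5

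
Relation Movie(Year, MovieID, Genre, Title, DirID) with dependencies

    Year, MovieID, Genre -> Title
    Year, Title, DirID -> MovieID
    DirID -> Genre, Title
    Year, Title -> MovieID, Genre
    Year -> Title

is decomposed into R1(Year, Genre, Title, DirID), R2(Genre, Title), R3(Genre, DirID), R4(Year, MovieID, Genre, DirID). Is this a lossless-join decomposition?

Chase test. Columns are Year, MovieID, Genre, Title, DirID; row i has aⱼ where attribute j ∈ Ri, else bᵢⱼ.
Initial tableau (one row per fragment):
  row 1: a1 b12 a3 a4 a5
  row 2: b21 b22 a3 a4 b25
  row 3: b31 b32 a3 b34 a5
  row 4: a1 a2 a3 b44 a5
Rows 1 and 3 agree on DirID; apply DirID→Genre, Title and equate their Genre, Title entries.
Rows 1 and 4 agree on DirID; apply DirID→Genre, Title and equate their Genre, Title entries.
Rows 1 and 4 agree on Year, Title; apply Year, Title→MovieID, Genre and equate their MovieID, Genre entries.
Row 1 is now all distinguished symbols — the join is lossless.

Yes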